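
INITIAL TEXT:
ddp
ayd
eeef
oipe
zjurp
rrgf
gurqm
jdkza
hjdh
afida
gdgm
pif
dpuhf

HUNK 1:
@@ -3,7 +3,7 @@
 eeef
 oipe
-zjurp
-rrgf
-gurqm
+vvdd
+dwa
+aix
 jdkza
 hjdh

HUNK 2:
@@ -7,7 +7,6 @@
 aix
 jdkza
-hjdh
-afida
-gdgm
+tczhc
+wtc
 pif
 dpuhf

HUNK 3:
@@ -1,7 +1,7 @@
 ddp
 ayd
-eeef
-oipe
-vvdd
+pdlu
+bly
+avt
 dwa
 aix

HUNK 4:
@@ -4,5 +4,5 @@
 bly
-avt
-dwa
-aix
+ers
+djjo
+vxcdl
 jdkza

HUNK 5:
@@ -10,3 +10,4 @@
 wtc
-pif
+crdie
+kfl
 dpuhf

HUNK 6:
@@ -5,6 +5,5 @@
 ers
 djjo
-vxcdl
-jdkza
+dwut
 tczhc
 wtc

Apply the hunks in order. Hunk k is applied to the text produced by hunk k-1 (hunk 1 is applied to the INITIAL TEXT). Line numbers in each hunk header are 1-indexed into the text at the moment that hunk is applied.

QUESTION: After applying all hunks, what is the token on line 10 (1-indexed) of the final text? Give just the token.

Answer: crdie

Derivation:
Hunk 1: at line 3 remove [zjurp,rrgf,gurqm] add [vvdd,dwa,aix] -> 13 lines: ddp ayd eeef oipe vvdd dwa aix jdkza hjdh afida gdgm pif dpuhf
Hunk 2: at line 7 remove [hjdh,afida,gdgm] add [tczhc,wtc] -> 12 lines: ddp ayd eeef oipe vvdd dwa aix jdkza tczhc wtc pif dpuhf
Hunk 3: at line 1 remove [eeef,oipe,vvdd] add [pdlu,bly,avt] -> 12 lines: ddp ayd pdlu bly avt dwa aix jdkza tczhc wtc pif dpuhf
Hunk 4: at line 4 remove [avt,dwa,aix] add [ers,djjo,vxcdl] -> 12 lines: ddp ayd pdlu bly ers djjo vxcdl jdkza tczhc wtc pif dpuhf
Hunk 5: at line 10 remove [pif] add [crdie,kfl] -> 13 lines: ddp ayd pdlu bly ers djjo vxcdl jdkza tczhc wtc crdie kfl dpuhf
Hunk 6: at line 5 remove [vxcdl,jdkza] add [dwut] -> 12 lines: ddp ayd pdlu bly ers djjo dwut tczhc wtc crdie kfl dpuhf
Final line 10: crdie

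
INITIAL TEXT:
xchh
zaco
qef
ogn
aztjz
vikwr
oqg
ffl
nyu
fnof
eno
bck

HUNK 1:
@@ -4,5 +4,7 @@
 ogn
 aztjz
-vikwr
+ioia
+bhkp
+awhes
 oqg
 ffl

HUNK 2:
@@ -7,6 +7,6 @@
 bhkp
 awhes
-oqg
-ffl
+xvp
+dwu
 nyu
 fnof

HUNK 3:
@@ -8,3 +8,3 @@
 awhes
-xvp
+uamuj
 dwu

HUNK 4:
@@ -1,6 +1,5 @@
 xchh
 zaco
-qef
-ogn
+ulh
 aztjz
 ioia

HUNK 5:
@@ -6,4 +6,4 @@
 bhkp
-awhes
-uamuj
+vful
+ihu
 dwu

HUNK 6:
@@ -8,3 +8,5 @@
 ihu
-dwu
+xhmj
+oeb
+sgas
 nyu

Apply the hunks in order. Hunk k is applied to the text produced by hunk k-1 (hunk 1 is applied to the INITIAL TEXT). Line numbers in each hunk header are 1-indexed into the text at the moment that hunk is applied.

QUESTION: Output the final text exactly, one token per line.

Answer: xchh
zaco
ulh
aztjz
ioia
bhkp
vful
ihu
xhmj
oeb
sgas
nyu
fnof
eno
bck

Derivation:
Hunk 1: at line 4 remove [vikwr] add [ioia,bhkp,awhes] -> 14 lines: xchh zaco qef ogn aztjz ioia bhkp awhes oqg ffl nyu fnof eno bck
Hunk 2: at line 7 remove [oqg,ffl] add [xvp,dwu] -> 14 lines: xchh zaco qef ogn aztjz ioia bhkp awhes xvp dwu nyu fnof eno bck
Hunk 3: at line 8 remove [xvp] add [uamuj] -> 14 lines: xchh zaco qef ogn aztjz ioia bhkp awhes uamuj dwu nyu fnof eno bck
Hunk 4: at line 1 remove [qef,ogn] add [ulh] -> 13 lines: xchh zaco ulh aztjz ioia bhkp awhes uamuj dwu nyu fnof eno bck
Hunk 5: at line 6 remove [awhes,uamuj] add [vful,ihu] -> 13 lines: xchh zaco ulh aztjz ioia bhkp vful ihu dwu nyu fnof eno bck
Hunk 6: at line 8 remove [dwu] add [xhmj,oeb,sgas] -> 15 lines: xchh zaco ulh aztjz ioia bhkp vful ihu xhmj oeb sgas nyu fnof eno bck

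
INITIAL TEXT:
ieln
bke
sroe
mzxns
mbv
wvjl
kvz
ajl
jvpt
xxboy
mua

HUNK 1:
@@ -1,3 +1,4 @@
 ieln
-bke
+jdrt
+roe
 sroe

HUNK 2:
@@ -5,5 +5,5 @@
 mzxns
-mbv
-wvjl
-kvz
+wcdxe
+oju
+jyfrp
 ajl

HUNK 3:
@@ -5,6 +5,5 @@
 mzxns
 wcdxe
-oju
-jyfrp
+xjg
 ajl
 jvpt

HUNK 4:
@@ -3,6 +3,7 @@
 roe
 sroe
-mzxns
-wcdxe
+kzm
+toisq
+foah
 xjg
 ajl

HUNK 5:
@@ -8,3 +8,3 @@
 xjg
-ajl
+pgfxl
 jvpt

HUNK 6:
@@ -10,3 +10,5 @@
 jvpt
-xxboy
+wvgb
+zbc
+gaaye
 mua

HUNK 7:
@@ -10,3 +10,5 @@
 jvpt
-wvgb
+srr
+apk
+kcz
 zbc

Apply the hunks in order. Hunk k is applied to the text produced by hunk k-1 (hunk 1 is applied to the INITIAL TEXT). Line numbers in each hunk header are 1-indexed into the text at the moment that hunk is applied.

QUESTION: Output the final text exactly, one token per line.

Hunk 1: at line 1 remove [bke] add [jdrt,roe] -> 12 lines: ieln jdrt roe sroe mzxns mbv wvjl kvz ajl jvpt xxboy mua
Hunk 2: at line 5 remove [mbv,wvjl,kvz] add [wcdxe,oju,jyfrp] -> 12 lines: ieln jdrt roe sroe mzxns wcdxe oju jyfrp ajl jvpt xxboy mua
Hunk 3: at line 5 remove [oju,jyfrp] add [xjg] -> 11 lines: ieln jdrt roe sroe mzxns wcdxe xjg ajl jvpt xxboy mua
Hunk 4: at line 3 remove [mzxns,wcdxe] add [kzm,toisq,foah] -> 12 lines: ieln jdrt roe sroe kzm toisq foah xjg ajl jvpt xxboy mua
Hunk 5: at line 8 remove [ajl] add [pgfxl] -> 12 lines: ieln jdrt roe sroe kzm toisq foah xjg pgfxl jvpt xxboy mua
Hunk 6: at line 10 remove [xxboy] add [wvgb,zbc,gaaye] -> 14 lines: ieln jdrt roe sroe kzm toisq foah xjg pgfxl jvpt wvgb zbc gaaye mua
Hunk 7: at line 10 remove [wvgb] add [srr,apk,kcz] -> 16 lines: ieln jdrt roe sroe kzm toisq foah xjg pgfxl jvpt srr apk kcz zbc gaaye mua

Answer: ieln
jdrt
roe
sroe
kzm
toisq
foah
xjg
pgfxl
jvpt
srr
apk
kcz
zbc
gaaye
mua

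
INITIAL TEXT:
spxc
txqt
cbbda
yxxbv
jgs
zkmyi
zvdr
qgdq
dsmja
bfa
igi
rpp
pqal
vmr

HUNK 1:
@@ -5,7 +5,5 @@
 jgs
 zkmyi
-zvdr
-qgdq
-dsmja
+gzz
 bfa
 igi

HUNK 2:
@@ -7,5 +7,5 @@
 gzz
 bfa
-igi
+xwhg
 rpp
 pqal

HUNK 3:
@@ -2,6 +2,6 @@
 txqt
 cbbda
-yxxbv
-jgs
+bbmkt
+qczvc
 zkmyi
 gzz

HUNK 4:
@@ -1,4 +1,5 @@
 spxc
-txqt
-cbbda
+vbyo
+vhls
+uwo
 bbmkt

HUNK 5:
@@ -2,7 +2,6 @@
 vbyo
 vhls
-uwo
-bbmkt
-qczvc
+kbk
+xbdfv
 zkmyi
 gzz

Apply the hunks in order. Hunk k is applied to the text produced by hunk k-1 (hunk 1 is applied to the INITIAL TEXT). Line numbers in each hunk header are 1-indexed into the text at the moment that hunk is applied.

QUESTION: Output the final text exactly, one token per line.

Answer: spxc
vbyo
vhls
kbk
xbdfv
zkmyi
gzz
bfa
xwhg
rpp
pqal
vmr

Derivation:
Hunk 1: at line 5 remove [zvdr,qgdq,dsmja] add [gzz] -> 12 lines: spxc txqt cbbda yxxbv jgs zkmyi gzz bfa igi rpp pqal vmr
Hunk 2: at line 7 remove [igi] add [xwhg] -> 12 lines: spxc txqt cbbda yxxbv jgs zkmyi gzz bfa xwhg rpp pqal vmr
Hunk 3: at line 2 remove [yxxbv,jgs] add [bbmkt,qczvc] -> 12 lines: spxc txqt cbbda bbmkt qczvc zkmyi gzz bfa xwhg rpp pqal vmr
Hunk 4: at line 1 remove [txqt,cbbda] add [vbyo,vhls,uwo] -> 13 lines: spxc vbyo vhls uwo bbmkt qczvc zkmyi gzz bfa xwhg rpp pqal vmr
Hunk 5: at line 2 remove [uwo,bbmkt,qczvc] add [kbk,xbdfv] -> 12 lines: spxc vbyo vhls kbk xbdfv zkmyi gzz bfa xwhg rpp pqal vmr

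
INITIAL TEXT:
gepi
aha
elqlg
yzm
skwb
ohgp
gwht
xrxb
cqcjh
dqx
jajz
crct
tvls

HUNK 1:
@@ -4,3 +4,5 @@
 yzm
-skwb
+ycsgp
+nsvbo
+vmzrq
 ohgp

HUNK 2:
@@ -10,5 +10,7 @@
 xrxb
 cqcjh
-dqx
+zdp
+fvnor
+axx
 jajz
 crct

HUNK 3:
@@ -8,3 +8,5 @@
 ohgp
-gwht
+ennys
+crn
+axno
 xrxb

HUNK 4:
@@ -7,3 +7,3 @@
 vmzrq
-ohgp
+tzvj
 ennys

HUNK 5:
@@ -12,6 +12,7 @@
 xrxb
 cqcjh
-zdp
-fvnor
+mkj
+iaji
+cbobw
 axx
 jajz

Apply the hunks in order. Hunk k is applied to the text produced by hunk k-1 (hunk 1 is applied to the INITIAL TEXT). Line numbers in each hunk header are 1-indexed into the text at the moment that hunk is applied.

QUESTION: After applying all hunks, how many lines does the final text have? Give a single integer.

Hunk 1: at line 4 remove [skwb] add [ycsgp,nsvbo,vmzrq] -> 15 lines: gepi aha elqlg yzm ycsgp nsvbo vmzrq ohgp gwht xrxb cqcjh dqx jajz crct tvls
Hunk 2: at line 10 remove [dqx] add [zdp,fvnor,axx] -> 17 lines: gepi aha elqlg yzm ycsgp nsvbo vmzrq ohgp gwht xrxb cqcjh zdp fvnor axx jajz crct tvls
Hunk 3: at line 8 remove [gwht] add [ennys,crn,axno] -> 19 lines: gepi aha elqlg yzm ycsgp nsvbo vmzrq ohgp ennys crn axno xrxb cqcjh zdp fvnor axx jajz crct tvls
Hunk 4: at line 7 remove [ohgp] add [tzvj] -> 19 lines: gepi aha elqlg yzm ycsgp nsvbo vmzrq tzvj ennys crn axno xrxb cqcjh zdp fvnor axx jajz crct tvls
Hunk 5: at line 12 remove [zdp,fvnor] add [mkj,iaji,cbobw] -> 20 lines: gepi aha elqlg yzm ycsgp nsvbo vmzrq tzvj ennys crn axno xrxb cqcjh mkj iaji cbobw axx jajz crct tvls
Final line count: 20

Answer: 20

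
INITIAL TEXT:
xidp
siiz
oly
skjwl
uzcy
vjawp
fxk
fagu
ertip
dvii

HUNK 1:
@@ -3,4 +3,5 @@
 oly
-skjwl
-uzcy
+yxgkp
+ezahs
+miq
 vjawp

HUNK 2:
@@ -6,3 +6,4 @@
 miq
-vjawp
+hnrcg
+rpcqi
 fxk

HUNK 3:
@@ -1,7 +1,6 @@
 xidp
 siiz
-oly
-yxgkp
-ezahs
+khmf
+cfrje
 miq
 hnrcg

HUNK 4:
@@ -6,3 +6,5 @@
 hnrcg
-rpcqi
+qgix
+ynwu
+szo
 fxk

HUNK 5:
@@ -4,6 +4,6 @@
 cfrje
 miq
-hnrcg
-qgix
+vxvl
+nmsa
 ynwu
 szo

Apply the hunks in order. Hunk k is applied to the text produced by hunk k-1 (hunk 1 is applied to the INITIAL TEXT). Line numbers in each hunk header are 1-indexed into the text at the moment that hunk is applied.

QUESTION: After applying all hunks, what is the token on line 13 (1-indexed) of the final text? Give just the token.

Answer: dvii

Derivation:
Hunk 1: at line 3 remove [skjwl,uzcy] add [yxgkp,ezahs,miq] -> 11 lines: xidp siiz oly yxgkp ezahs miq vjawp fxk fagu ertip dvii
Hunk 2: at line 6 remove [vjawp] add [hnrcg,rpcqi] -> 12 lines: xidp siiz oly yxgkp ezahs miq hnrcg rpcqi fxk fagu ertip dvii
Hunk 3: at line 1 remove [oly,yxgkp,ezahs] add [khmf,cfrje] -> 11 lines: xidp siiz khmf cfrje miq hnrcg rpcqi fxk fagu ertip dvii
Hunk 4: at line 6 remove [rpcqi] add [qgix,ynwu,szo] -> 13 lines: xidp siiz khmf cfrje miq hnrcg qgix ynwu szo fxk fagu ertip dvii
Hunk 5: at line 4 remove [hnrcg,qgix] add [vxvl,nmsa] -> 13 lines: xidp siiz khmf cfrje miq vxvl nmsa ynwu szo fxk fagu ertip dvii
Final line 13: dvii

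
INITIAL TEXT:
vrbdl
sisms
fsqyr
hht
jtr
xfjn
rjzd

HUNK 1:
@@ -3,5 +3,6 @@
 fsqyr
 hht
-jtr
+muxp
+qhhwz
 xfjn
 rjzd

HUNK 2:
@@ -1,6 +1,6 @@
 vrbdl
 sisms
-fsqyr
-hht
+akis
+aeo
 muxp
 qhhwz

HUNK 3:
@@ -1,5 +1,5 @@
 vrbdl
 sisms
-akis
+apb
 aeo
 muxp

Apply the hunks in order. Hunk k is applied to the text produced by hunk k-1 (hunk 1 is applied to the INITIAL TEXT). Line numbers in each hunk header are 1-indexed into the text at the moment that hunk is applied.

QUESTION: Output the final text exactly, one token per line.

Answer: vrbdl
sisms
apb
aeo
muxp
qhhwz
xfjn
rjzd

Derivation:
Hunk 1: at line 3 remove [jtr] add [muxp,qhhwz] -> 8 lines: vrbdl sisms fsqyr hht muxp qhhwz xfjn rjzd
Hunk 2: at line 1 remove [fsqyr,hht] add [akis,aeo] -> 8 lines: vrbdl sisms akis aeo muxp qhhwz xfjn rjzd
Hunk 3: at line 1 remove [akis] add [apb] -> 8 lines: vrbdl sisms apb aeo muxp qhhwz xfjn rjzd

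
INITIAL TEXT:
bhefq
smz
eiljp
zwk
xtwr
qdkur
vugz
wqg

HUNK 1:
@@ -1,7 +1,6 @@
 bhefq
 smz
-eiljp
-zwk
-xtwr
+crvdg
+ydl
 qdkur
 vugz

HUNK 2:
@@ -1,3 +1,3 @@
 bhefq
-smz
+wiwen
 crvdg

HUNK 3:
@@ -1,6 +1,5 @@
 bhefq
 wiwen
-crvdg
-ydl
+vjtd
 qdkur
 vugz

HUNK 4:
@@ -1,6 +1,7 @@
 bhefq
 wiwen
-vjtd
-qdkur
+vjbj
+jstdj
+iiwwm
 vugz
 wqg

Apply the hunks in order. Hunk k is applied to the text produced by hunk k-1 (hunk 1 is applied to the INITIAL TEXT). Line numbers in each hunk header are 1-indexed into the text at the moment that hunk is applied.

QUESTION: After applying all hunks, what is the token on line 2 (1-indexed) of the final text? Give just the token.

Hunk 1: at line 1 remove [eiljp,zwk,xtwr] add [crvdg,ydl] -> 7 lines: bhefq smz crvdg ydl qdkur vugz wqg
Hunk 2: at line 1 remove [smz] add [wiwen] -> 7 lines: bhefq wiwen crvdg ydl qdkur vugz wqg
Hunk 3: at line 1 remove [crvdg,ydl] add [vjtd] -> 6 lines: bhefq wiwen vjtd qdkur vugz wqg
Hunk 4: at line 1 remove [vjtd,qdkur] add [vjbj,jstdj,iiwwm] -> 7 lines: bhefq wiwen vjbj jstdj iiwwm vugz wqg
Final line 2: wiwen

Answer: wiwen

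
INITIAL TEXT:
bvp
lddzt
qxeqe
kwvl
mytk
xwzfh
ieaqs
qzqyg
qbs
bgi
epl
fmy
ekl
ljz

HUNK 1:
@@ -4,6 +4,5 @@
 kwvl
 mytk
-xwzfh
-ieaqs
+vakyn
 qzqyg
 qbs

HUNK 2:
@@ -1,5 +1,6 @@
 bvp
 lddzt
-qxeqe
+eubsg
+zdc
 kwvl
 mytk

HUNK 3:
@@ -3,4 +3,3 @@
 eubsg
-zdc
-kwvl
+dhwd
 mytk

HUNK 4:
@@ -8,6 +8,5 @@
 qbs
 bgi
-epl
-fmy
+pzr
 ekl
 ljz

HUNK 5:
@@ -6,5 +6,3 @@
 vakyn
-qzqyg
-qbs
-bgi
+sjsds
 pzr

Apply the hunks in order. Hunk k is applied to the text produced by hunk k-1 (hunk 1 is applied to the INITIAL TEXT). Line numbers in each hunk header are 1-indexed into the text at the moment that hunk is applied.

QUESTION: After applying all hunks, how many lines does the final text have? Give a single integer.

Hunk 1: at line 4 remove [xwzfh,ieaqs] add [vakyn] -> 13 lines: bvp lddzt qxeqe kwvl mytk vakyn qzqyg qbs bgi epl fmy ekl ljz
Hunk 2: at line 1 remove [qxeqe] add [eubsg,zdc] -> 14 lines: bvp lddzt eubsg zdc kwvl mytk vakyn qzqyg qbs bgi epl fmy ekl ljz
Hunk 3: at line 3 remove [zdc,kwvl] add [dhwd] -> 13 lines: bvp lddzt eubsg dhwd mytk vakyn qzqyg qbs bgi epl fmy ekl ljz
Hunk 4: at line 8 remove [epl,fmy] add [pzr] -> 12 lines: bvp lddzt eubsg dhwd mytk vakyn qzqyg qbs bgi pzr ekl ljz
Hunk 5: at line 6 remove [qzqyg,qbs,bgi] add [sjsds] -> 10 lines: bvp lddzt eubsg dhwd mytk vakyn sjsds pzr ekl ljz
Final line count: 10

Answer: 10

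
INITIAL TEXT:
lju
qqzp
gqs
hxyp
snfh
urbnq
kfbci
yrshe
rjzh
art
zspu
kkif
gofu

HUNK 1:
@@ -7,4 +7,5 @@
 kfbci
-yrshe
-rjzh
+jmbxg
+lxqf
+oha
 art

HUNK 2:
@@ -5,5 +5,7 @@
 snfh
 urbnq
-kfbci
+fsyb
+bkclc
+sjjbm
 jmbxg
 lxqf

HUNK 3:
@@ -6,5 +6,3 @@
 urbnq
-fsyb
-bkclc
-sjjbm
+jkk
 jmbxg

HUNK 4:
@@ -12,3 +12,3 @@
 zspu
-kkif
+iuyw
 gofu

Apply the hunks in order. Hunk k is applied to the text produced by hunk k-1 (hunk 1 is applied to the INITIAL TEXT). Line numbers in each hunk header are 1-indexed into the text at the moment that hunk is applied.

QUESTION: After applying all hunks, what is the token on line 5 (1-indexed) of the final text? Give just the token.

Answer: snfh

Derivation:
Hunk 1: at line 7 remove [yrshe,rjzh] add [jmbxg,lxqf,oha] -> 14 lines: lju qqzp gqs hxyp snfh urbnq kfbci jmbxg lxqf oha art zspu kkif gofu
Hunk 2: at line 5 remove [kfbci] add [fsyb,bkclc,sjjbm] -> 16 lines: lju qqzp gqs hxyp snfh urbnq fsyb bkclc sjjbm jmbxg lxqf oha art zspu kkif gofu
Hunk 3: at line 6 remove [fsyb,bkclc,sjjbm] add [jkk] -> 14 lines: lju qqzp gqs hxyp snfh urbnq jkk jmbxg lxqf oha art zspu kkif gofu
Hunk 4: at line 12 remove [kkif] add [iuyw] -> 14 lines: lju qqzp gqs hxyp snfh urbnq jkk jmbxg lxqf oha art zspu iuyw gofu
Final line 5: snfh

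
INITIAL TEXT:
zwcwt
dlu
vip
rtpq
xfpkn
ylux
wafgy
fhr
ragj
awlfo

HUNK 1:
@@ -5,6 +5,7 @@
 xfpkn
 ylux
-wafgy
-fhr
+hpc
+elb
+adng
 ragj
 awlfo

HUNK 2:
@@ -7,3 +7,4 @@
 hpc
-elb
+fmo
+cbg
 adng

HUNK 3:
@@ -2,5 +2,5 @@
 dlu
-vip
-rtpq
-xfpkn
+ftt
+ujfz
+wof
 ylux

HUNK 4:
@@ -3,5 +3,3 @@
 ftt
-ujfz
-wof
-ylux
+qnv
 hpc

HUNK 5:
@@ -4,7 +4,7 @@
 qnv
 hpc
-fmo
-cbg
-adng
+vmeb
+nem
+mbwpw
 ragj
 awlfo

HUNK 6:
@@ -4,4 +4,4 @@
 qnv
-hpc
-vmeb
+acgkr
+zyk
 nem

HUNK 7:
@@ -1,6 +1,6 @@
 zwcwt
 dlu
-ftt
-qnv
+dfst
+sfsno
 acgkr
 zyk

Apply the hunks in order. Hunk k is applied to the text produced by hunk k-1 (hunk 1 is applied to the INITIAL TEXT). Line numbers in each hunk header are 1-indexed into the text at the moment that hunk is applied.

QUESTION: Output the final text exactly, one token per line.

Answer: zwcwt
dlu
dfst
sfsno
acgkr
zyk
nem
mbwpw
ragj
awlfo

Derivation:
Hunk 1: at line 5 remove [wafgy,fhr] add [hpc,elb,adng] -> 11 lines: zwcwt dlu vip rtpq xfpkn ylux hpc elb adng ragj awlfo
Hunk 2: at line 7 remove [elb] add [fmo,cbg] -> 12 lines: zwcwt dlu vip rtpq xfpkn ylux hpc fmo cbg adng ragj awlfo
Hunk 3: at line 2 remove [vip,rtpq,xfpkn] add [ftt,ujfz,wof] -> 12 lines: zwcwt dlu ftt ujfz wof ylux hpc fmo cbg adng ragj awlfo
Hunk 4: at line 3 remove [ujfz,wof,ylux] add [qnv] -> 10 lines: zwcwt dlu ftt qnv hpc fmo cbg adng ragj awlfo
Hunk 5: at line 4 remove [fmo,cbg,adng] add [vmeb,nem,mbwpw] -> 10 lines: zwcwt dlu ftt qnv hpc vmeb nem mbwpw ragj awlfo
Hunk 6: at line 4 remove [hpc,vmeb] add [acgkr,zyk] -> 10 lines: zwcwt dlu ftt qnv acgkr zyk nem mbwpw ragj awlfo
Hunk 7: at line 1 remove [ftt,qnv] add [dfst,sfsno] -> 10 lines: zwcwt dlu dfst sfsno acgkr zyk nem mbwpw ragj awlfo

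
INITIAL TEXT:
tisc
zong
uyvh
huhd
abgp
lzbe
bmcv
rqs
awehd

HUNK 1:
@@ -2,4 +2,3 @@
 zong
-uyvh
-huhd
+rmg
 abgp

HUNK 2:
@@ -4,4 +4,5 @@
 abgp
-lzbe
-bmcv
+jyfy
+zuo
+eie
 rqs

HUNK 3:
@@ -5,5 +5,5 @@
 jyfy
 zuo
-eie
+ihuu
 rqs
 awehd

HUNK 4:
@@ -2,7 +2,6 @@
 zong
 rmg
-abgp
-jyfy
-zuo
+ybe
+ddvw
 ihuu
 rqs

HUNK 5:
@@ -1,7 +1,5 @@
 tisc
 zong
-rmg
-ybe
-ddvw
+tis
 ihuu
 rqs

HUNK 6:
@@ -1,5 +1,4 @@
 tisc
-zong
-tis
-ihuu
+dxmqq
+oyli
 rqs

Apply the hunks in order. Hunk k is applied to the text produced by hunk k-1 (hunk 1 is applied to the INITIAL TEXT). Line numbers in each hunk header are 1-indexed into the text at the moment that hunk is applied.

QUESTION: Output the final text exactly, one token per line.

Hunk 1: at line 2 remove [uyvh,huhd] add [rmg] -> 8 lines: tisc zong rmg abgp lzbe bmcv rqs awehd
Hunk 2: at line 4 remove [lzbe,bmcv] add [jyfy,zuo,eie] -> 9 lines: tisc zong rmg abgp jyfy zuo eie rqs awehd
Hunk 3: at line 5 remove [eie] add [ihuu] -> 9 lines: tisc zong rmg abgp jyfy zuo ihuu rqs awehd
Hunk 4: at line 2 remove [abgp,jyfy,zuo] add [ybe,ddvw] -> 8 lines: tisc zong rmg ybe ddvw ihuu rqs awehd
Hunk 5: at line 1 remove [rmg,ybe,ddvw] add [tis] -> 6 lines: tisc zong tis ihuu rqs awehd
Hunk 6: at line 1 remove [zong,tis,ihuu] add [dxmqq,oyli] -> 5 lines: tisc dxmqq oyli rqs awehd

Answer: tisc
dxmqq
oyli
rqs
awehd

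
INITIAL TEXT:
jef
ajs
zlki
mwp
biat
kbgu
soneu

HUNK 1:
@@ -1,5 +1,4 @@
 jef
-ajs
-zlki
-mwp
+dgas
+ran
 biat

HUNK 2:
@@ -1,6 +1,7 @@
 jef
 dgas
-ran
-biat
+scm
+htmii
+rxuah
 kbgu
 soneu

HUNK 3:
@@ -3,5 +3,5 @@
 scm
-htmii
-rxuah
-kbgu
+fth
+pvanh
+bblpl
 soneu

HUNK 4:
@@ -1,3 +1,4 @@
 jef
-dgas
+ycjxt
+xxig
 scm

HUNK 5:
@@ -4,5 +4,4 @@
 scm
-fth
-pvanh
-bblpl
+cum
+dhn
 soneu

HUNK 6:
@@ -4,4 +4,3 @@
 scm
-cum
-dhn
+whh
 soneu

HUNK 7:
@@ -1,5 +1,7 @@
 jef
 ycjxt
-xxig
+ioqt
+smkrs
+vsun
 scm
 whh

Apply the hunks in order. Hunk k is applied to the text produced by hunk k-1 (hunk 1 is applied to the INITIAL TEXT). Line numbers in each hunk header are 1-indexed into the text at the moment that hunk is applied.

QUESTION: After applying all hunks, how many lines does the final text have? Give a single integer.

Answer: 8

Derivation:
Hunk 1: at line 1 remove [ajs,zlki,mwp] add [dgas,ran] -> 6 lines: jef dgas ran biat kbgu soneu
Hunk 2: at line 1 remove [ran,biat] add [scm,htmii,rxuah] -> 7 lines: jef dgas scm htmii rxuah kbgu soneu
Hunk 3: at line 3 remove [htmii,rxuah,kbgu] add [fth,pvanh,bblpl] -> 7 lines: jef dgas scm fth pvanh bblpl soneu
Hunk 4: at line 1 remove [dgas] add [ycjxt,xxig] -> 8 lines: jef ycjxt xxig scm fth pvanh bblpl soneu
Hunk 5: at line 4 remove [fth,pvanh,bblpl] add [cum,dhn] -> 7 lines: jef ycjxt xxig scm cum dhn soneu
Hunk 6: at line 4 remove [cum,dhn] add [whh] -> 6 lines: jef ycjxt xxig scm whh soneu
Hunk 7: at line 1 remove [xxig] add [ioqt,smkrs,vsun] -> 8 lines: jef ycjxt ioqt smkrs vsun scm whh soneu
Final line count: 8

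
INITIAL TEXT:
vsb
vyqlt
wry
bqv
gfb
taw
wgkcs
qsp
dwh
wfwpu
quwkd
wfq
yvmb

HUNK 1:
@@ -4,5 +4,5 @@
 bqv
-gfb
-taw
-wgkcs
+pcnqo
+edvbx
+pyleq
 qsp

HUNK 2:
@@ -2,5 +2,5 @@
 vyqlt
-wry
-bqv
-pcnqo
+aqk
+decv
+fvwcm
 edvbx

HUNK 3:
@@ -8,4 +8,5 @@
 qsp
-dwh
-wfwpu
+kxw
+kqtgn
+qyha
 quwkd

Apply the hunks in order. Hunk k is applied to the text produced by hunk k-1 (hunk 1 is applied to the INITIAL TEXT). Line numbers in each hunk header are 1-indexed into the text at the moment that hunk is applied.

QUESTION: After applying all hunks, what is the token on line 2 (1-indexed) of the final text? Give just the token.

Hunk 1: at line 4 remove [gfb,taw,wgkcs] add [pcnqo,edvbx,pyleq] -> 13 lines: vsb vyqlt wry bqv pcnqo edvbx pyleq qsp dwh wfwpu quwkd wfq yvmb
Hunk 2: at line 2 remove [wry,bqv,pcnqo] add [aqk,decv,fvwcm] -> 13 lines: vsb vyqlt aqk decv fvwcm edvbx pyleq qsp dwh wfwpu quwkd wfq yvmb
Hunk 3: at line 8 remove [dwh,wfwpu] add [kxw,kqtgn,qyha] -> 14 lines: vsb vyqlt aqk decv fvwcm edvbx pyleq qsp kxw kqtgn qyha quwkd wfq yvmb
Final line 2: vyqlt

Answer: vyqlt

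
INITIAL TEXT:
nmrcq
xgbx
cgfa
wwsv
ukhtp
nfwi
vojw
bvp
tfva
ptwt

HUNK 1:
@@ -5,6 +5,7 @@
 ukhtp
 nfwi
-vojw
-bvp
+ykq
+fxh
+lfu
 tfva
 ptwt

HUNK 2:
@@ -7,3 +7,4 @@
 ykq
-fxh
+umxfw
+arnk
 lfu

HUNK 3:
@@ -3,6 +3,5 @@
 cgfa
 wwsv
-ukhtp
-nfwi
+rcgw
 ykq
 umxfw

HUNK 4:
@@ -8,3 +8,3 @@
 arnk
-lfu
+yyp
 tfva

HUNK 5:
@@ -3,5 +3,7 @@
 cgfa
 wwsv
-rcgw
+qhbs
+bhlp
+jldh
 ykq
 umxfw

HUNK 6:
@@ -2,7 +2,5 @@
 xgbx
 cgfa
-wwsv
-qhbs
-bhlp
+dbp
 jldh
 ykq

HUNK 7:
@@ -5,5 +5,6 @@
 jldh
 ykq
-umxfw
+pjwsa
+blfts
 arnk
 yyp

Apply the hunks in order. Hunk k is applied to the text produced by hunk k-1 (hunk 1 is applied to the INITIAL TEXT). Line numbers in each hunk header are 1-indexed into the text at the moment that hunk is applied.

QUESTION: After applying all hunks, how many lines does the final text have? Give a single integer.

Hunk 1: at line 5 remove [vojw,bvp] add [ykq,fxh,lfu] -> 11 lines: nmrcq xgbx cgfa wwsv ukhtp nfwi ykq fxh lfu tfva ptwt
Hunk 2: at line 7 remove [fxh] add [umxfw,arnk] -> 12 lines: nmrcq xgbx cgfa wwsv ukhtp nfwi ykq umxfw arnk lfu tfva ptwt
Hunk 3: at line 3 remove [ukhtp,nfwi] add [rcgw] -> 11 lines: nmrcq xgbx cgfa wwsv rcgw ykq umxfw arnk lfu tfva ptwt
Hunk 4: at line 8 remove [lfu] add [yyp] -> 11 lines: nmrcq xgbx cgfa wwsv rcgw ykq umxfw arnk yyp tfva ptwt
Hunk 5: at line 3 remove [rcgw] add [qhbs,bhlp,jldh] -> 13 lines: nmrcq xgbx cgfa wwsv qhbs bhlp jldh ykq umxfw arnk yyp tfva ptwt
Hunk 6: at line 2 remove [wwsv,qhbs,bhlp] add [dbp] -> 11 lines: nmrcq xgbx cgfa dbp jldh ykq umxfw arnk yyp tfva ptwt
Hunk 7: at line 5 remove [umxfw] add [pjwsa,blfts] -> 12 lines: nmrcq xgbx cgfa dbp jldh ykq pjwsa blfts arnk yyp tfva ptwt
Final line count: 12

Answer: 12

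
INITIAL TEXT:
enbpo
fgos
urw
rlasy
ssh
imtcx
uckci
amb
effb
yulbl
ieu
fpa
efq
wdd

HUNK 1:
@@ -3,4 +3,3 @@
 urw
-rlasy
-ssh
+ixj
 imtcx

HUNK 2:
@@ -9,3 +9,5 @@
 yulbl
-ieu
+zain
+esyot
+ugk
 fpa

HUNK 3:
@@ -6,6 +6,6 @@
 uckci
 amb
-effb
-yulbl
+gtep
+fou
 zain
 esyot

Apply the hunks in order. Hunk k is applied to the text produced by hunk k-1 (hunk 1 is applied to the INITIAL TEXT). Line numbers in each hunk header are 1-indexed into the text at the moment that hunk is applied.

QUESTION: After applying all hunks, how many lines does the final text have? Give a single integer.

Answer: 15

Derivation:
Hunk 1: at line 3 remove [rlasy,ssh] add [ixj] -> 13 lines: enbpo fgos urw ixj imtcx uckci amb effb yulbl ieu fpa efq wdd
Hunk 2: at line 9 remove [ieu] add [zain,esyot,ugk] -> 15 lines: enbpo fgos urw ixj imtcx uckci amb effb yulbl zain esyot ugk fpa efq wdd
Hunk 3: at line 6 remove [effb,yulbl] add [gtep,fou] -> 15 lines: enbpo fgos urw ixj imtcx uckci amb gtep fou zain esyot ugk fpa efq wdd
Final line count: 15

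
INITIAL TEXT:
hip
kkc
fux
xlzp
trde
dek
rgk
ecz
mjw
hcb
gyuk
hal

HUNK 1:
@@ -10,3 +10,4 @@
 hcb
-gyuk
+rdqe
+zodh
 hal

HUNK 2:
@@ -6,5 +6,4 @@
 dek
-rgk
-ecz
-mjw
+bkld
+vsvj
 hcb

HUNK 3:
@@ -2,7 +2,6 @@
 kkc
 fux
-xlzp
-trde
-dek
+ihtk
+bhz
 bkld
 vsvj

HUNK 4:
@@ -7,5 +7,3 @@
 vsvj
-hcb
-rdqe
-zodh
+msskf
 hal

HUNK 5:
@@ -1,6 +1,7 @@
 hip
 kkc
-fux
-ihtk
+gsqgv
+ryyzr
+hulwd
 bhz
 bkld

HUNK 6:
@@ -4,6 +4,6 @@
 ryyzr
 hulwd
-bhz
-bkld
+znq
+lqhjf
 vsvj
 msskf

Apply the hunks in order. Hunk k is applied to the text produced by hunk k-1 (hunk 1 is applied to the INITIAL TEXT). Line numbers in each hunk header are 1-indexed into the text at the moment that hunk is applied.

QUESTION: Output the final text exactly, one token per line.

Hunk 1: at line 10 remove [gyuk] add [rdqe,zodh] -> 13 lines: hip kkc fux xlzp trde dek rgk ecz mjw hcb rdqe zodh hal
Hunk 2: at line 6 remove [rgk,ecz,mjw] add [bkld,vsvj] -> 12 lines: hip kkc fux xlzp trde dek bkld vsvj hcb rdqe zodh hal
Hunk 3: at line 2 remove [xlzp,trde,dek] add [ihtk,bhz] -> 11 lines: hip kkc fux ihtk bhz bkld vsvj hcb rdqe zodh hal
Hunk 4: at line 7 remove [hcb,rdqe,zodh] add [msskf] -> 9 lines: hip kkc fux ihtk bhz bkld vsvj msskf hal
Hunk 5: at line 1 remove [fux,ihtk] add [gsqgv,ryyzr,hulwd] -> 10 lines: hip kkc gsqgv ryyzr hulwd bhz bkld vsvj msskf hal
Hunk 6: at line 4 remove [bhz,bkld] add [znq,lqhjf] -> 10 lines: hip kkc gsqgv ryyzr hulwd znq lqhjf vsvj msskf hal

Answer: hip
kkc
gsqgv
ryyzr
hulwd
znq
lqhjf
vsvj
msskf
hal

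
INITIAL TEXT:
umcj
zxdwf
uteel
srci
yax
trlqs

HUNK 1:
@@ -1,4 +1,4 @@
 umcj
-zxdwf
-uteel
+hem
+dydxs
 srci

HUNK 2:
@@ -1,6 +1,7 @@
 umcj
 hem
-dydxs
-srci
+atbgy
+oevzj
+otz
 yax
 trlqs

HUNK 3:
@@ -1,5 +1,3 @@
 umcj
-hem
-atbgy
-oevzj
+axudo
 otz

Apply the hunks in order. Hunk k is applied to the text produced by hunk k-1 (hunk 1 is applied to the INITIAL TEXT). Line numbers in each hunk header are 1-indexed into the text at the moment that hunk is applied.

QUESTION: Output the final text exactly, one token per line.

Hunk 1: at line 1 remove [zxdwf,uteel] add [hem,dydxs] -> 6 lines: umcj hem dydxs srci yax trlqs
Hunk 2: at line 1 remove [dydxs,srci] add [atbgy,oevzj,otz] -> 7 lines: umcj hem atbgy oevzj otz yax trlqs
Hunk 3: at line 1 remove [hem,atbgy,oevzj] add [axudo] -> 5 lines: umcj axudo otz yax trlqs

Answer: umcj
axudo
otz
yax
trlqs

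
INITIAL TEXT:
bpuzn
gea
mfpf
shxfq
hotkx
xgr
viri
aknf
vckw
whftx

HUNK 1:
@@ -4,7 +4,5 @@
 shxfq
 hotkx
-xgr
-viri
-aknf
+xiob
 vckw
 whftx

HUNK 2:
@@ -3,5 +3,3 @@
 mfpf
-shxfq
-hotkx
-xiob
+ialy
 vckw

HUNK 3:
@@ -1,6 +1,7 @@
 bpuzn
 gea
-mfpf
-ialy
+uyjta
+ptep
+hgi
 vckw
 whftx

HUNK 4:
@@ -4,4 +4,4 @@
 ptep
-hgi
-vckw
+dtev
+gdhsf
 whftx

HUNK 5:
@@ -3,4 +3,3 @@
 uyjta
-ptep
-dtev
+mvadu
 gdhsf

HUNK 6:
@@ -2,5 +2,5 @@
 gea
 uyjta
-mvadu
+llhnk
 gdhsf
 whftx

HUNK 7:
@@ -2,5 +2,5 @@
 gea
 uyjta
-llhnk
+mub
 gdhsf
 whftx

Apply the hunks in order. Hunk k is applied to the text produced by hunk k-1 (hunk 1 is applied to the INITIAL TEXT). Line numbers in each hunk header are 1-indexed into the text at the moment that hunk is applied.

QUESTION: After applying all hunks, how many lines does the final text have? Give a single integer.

Answer: 6

Derivation:
Hunk 1: at line 4 remove [xgr,viri,aknf] add [xiob] -> 8 lines: bpuzn gea mfpf shxfq hotkx xiob vckw whftx
Hunk 2: at line 3 remove [shxfq,hotkx,xiob] add [ialy] -> 6 lines: bpuzn gea mfpf ialy vckw whftx
Hunk 3: at line 1 remove [mfpf,ialy] add [uyjta,ptep,hgi] -> 7 lines: bpuzn gea uyjta ptep hgi vckw whftx
Hunk 4: at line 4 remove [hgi,vckw] add [dtev,gdhsf] -> 7 lines: bpuzn gea uyjta ptep dtev gdhsf whftx
Hunk 5: at line 3 remove [ptep,dtev] add [mvadu] -> 6 lines: bpuzn gea uyjta mvadu gdhsf whftx
Hunk 6: at line 2 remove [mvadu] add [llhnk] -> 6 lines: bpuzn gea uyjta llhnk gdhsf whftx
Hunk 7: at line 2 remove [llhnk] add [mub] -> 6 lines: bpuzn gea uyjta mub gdhsf whftx
Final line count: 6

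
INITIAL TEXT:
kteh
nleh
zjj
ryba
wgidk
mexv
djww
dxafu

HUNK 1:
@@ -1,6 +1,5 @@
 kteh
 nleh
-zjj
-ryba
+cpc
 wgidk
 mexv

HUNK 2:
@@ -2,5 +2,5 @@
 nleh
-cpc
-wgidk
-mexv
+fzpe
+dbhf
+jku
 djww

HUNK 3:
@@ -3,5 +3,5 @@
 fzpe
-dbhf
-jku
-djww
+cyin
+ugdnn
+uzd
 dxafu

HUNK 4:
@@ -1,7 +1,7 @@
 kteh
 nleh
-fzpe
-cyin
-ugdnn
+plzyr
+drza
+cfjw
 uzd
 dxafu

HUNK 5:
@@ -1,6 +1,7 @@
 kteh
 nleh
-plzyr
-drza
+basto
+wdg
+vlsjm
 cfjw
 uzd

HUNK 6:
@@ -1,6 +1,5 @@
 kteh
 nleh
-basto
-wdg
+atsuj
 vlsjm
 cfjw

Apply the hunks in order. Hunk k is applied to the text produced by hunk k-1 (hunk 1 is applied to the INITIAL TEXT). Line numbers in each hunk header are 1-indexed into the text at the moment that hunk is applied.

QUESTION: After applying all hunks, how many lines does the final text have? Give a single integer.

Answer: 7

Derivation:
Hunk 1: at line 1 remove [zjj,ryba] add [cpc] -> 7 lines: kteh nleh cpc wgidk mexv djww dxafu
Hunk 2: at line 2 remove [cpc,wgidk,mexv] add [fzpe,dbhf,jku] -> 7 lines: kteh nleh fzpe dbhf jku djww dxafu
Hunk 3: at line 3 remove [dbhf,jku,djww] add [cyin,ugdnn,uzd] -> 7 lines: kteh nleh fzpe cyin ugdnn uzd dxafu
Hunk 4: at line 1 remove [fzpe,cyin,ugdnn] add [plzyr,drza,cfjw] -> 7 lines: kteh nleh plzyr drza cfjw uzd dxafu
Hunk 5: at line 1 remove [plzyr,drza] add [basto,wdg,vlsjm] -> 8 lines: kteh nleh basto wdg vlsjm cfjw uzd dxafu
Hunk 6: at line 1 remove [basto,wdg] add [atsuj] -> 7 lines: kteh nleh atsuj vlsjm cfjw uzd dxafu
Final line count: 7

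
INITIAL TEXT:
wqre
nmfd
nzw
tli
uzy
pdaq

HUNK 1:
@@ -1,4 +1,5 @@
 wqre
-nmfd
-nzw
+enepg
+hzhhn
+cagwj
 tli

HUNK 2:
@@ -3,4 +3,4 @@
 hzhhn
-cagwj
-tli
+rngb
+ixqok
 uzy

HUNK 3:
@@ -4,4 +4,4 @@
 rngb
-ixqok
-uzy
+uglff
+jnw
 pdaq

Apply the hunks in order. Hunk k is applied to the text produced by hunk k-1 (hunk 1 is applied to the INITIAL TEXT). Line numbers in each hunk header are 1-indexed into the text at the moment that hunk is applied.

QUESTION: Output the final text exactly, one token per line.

Hunk 1: at line 1 remove [nmfd,nzw] add [enepg,hzhhn,cagwj] -> 7 lines: wqre enepg hzhhn cagwj tli uzy pdaq
Hunk 2: at line 3 remove [cagwj,tli] add [rngb,ixqok] -> 7 lines: wqre enepg hzhhn rngb ixqok uzy pdaq
Hunk 3: at line 4 remove [ixqok,uzy] add [uglff,jnw] -> 7 lines: wqre enepg hzhhn rngb uglff jnw pdaq

Answer: wqre
enepg
hzhhn
rngb
uglff
jnw
pdaq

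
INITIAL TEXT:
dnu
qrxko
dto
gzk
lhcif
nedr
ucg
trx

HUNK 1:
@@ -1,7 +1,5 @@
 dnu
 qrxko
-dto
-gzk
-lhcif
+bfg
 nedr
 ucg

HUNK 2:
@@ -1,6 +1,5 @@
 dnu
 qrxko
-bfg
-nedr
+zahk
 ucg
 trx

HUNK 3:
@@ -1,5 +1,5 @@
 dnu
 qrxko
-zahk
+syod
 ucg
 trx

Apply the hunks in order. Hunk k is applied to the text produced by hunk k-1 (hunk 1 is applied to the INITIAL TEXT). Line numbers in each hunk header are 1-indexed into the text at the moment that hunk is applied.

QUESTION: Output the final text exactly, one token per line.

Hunk 1: at line 1 remove [dto,gzk,lhcif] add [bfg] -> 6 lines: dnu qrxko bfg nedr ucg trx
Hunk 2: at line 1 remove [bfg,nedr] add [zahk] -> 5 lines: dnu qrxko zahk ucg trx
Hunk 3: at line 1 remove [zahk] add [syod] -> 5 lines: dnu qrxko syod ucg trx

Answer: dnu
qrxko
syod
ucg
trx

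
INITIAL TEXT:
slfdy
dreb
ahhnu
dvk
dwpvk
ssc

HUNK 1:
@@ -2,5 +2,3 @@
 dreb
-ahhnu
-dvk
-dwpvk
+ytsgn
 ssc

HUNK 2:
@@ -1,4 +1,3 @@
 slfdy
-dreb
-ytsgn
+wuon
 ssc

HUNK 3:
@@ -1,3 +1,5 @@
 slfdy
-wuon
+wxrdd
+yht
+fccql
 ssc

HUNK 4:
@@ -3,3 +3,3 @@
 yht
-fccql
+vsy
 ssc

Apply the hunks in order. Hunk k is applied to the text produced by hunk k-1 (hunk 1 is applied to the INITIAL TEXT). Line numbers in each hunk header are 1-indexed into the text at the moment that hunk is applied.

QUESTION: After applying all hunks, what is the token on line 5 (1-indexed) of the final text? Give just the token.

Answer: ssc

Derivation:
Hunk 1: at line 2 remove [ahhnu,dvk,dwpvk] add [ytsgn] -> 4 lines: slfdy dreb ytsgn ssc
Hunk 2: at line 1 remove [dreb,ytsgn] add [wuon] -> 3 lines: slfdy wuon ssc
Hunk 3: at line 1 remove [wuon] add [wxrdd,yht,fccql] -> 5 lines: slfdy wxrdd yht fccql ssc
Hunk 4: at line 3 remove [fccql] add [vsy] -> 5 lines: slfdy wxrdd yht vsy ssc
Final line 5: ssc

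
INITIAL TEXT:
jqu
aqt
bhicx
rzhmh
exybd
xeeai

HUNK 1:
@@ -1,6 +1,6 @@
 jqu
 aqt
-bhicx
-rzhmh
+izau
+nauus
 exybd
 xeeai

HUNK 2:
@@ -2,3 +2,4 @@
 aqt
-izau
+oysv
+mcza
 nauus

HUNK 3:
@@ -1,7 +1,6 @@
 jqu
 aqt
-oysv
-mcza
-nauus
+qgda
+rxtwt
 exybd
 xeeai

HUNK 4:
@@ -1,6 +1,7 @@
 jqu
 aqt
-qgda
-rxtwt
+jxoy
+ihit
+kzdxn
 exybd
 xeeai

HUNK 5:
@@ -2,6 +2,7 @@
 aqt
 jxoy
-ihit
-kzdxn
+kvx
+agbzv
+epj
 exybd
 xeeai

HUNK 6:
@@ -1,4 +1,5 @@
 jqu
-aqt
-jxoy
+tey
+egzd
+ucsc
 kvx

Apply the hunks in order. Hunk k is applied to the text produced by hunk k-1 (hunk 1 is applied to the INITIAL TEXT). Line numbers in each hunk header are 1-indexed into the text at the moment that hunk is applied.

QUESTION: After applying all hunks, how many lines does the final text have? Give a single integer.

Answer: 9

Derivation:
Hunk 1: at line 1 remove [bhicx,rzhmh] add [izau,nauus] -> 6 lines: jqu aqt izau nauus exybd xeeai
Hunk 2: at line 2 remove [izau] add [oysv,mcza] -> 7 lines: jqu aqt oysv mcza nauus exybd xeeai
Hunk 3: at line 1 remove [oysv,mcza,nauus] add [qgda,rxtwt] -> 6 lines: jqu aqt qgda rxtwt exybd xeeai
Hunk 4: at line 1 remove [qgda,rxtwt] add [jxoy,ihit,kzdxn] -> 7 lines: jqu aqt jxoy ihit kzdxn exybd xeeai
Hunk 5: at line 2 remove [ihit,kzdxn] add [kvx,agbzv,epj] -> 8 lines: jqu aqt jxoy kvx agbzv epj exybd xeeai
Hunk 6: at line 1 remove [aqt,jxoy] add [tey,egzd,ucsc] -> 9 lines: jqu tey egzd ucsc kvx agbzv epj exybd xeeai
Final line count: 9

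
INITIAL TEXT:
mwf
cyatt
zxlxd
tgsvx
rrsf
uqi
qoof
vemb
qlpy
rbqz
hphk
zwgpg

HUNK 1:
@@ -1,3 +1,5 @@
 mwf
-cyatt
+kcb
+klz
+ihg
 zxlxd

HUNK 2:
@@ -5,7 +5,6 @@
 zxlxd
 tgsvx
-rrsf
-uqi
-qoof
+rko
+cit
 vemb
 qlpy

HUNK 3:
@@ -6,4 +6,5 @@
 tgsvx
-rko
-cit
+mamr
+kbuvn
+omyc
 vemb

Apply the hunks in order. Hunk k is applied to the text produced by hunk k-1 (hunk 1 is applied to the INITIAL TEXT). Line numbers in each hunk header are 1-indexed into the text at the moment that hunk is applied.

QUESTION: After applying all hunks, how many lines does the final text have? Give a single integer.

Hunk 1: at line 1 remove [cyatt] add [kcb,klz,ihg] -> 14 lines: mwf kcb klz ihg zxlxd tgsvx rrsf uqi qoof vemb qlpy rbqz hphk zwgpg
Hunk 2: at line 5 remove [rrsf,uqi,qoof] add [rko,cit] -> 13 lines: mwf kcb klz ihg zxlxd tgsvx rko cit vemb qlpy rbqz hphk zwgpg
Hunk 3: at line 6 remove [rko,cit] add [mamr,kbuvn,omyc] -> 14 lines: mwf kcb klz ihg zxlxd tgsvx mamr kbuvn omyc vemb qlpy rbqz hphk zwgpg
Final line count: 14

Answer: 14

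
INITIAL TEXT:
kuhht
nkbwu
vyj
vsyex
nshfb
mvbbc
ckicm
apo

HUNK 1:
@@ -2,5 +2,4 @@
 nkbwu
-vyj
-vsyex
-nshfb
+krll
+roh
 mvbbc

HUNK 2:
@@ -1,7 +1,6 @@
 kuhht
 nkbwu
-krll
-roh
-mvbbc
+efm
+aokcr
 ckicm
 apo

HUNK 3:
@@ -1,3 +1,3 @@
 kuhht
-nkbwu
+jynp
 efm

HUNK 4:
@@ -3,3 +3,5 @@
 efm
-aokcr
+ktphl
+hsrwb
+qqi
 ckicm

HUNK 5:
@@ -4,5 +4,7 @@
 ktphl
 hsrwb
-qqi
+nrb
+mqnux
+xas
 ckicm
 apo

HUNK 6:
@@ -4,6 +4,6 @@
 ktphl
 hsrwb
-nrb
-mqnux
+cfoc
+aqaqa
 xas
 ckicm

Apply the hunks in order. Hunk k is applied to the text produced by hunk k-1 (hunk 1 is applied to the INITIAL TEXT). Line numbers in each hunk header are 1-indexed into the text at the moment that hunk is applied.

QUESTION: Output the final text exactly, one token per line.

Hunk 1: at line 2 remove [vyj,vsyex,nshfb] add [krll,roh] -> 7 lines: kuhht nkbwu krll roh mvbbc ckicm apo
Hunk 2: at line 1 remove [krll,roh,mvbbc] add [efm,aokcr] -> 6 lines: kuhht nkbwu efm aokcr ckicm apo
Hunk 3: at line 1 remove [nkbwu] add [jynp] -> 6 lines: kuhht jynp efm aokcr ckicm apo
Hunk 4: at line 3 remove [aokcr] add [ktphl,hsrwb,qqi] -> 8 lines: kuhht jynp efm ktphl hsrwb qqi ckicm apo
Hunk 5: at line 4 remove [qqi] add [nrb,mqnux,xas] -> 10 lines: kuhht jynp efm ktphl hsrwb nrb mqnux xas ckicm apo
Hunk 6: at line 4 remove [nrb,mqnux] add [cfoc,aqaqa] -> 10 lines: kuhht jynp efm ktphl hsrwb cfoc aqaqa xas ckicm apo

Answer: kuhht
jynp
efm
ktphl
hsrwb
cfoc
aqaqa
xas
ckicm
apo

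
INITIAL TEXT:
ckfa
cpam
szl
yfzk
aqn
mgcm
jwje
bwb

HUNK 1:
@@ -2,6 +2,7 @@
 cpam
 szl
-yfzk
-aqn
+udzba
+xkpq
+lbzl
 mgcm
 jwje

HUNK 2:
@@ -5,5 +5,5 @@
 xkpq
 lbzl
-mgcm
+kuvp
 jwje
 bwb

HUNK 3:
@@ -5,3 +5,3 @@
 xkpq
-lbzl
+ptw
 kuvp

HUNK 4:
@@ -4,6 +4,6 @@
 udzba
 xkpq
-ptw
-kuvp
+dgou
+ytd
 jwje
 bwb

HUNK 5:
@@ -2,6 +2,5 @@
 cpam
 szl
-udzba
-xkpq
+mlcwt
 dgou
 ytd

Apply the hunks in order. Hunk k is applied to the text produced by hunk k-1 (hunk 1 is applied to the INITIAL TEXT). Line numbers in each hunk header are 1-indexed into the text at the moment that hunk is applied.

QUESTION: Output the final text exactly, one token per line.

Answer: ckfa
cpam
szl
mlcwt
dgou
ytd
jwje
bwb

Derivation:
Hunk 1: at line 2 remove [yfzk,aqn] add [udzba,xkpq,lbzl] -> 9 lines: ckfa cpam szl udzba xkpq lbzl mgcm jwje bwb
Hunk 2: at line 5 remove [mgcm] add [kuvp] -> 9 lines: ckfa cpam szl udzba xkpq lbzl kuvp jwje bwb
Hunk 3: at line 5 remove [lbzl] add [ptw] -> 9 lines: ckfa cpam szl udzba xkpq ptw kuvp jwje bwb
Hunk 4: at line 4 remove [ptw,kuvp] add [dgou,ytd] -> 9 lines: ckfa cpam szl udzba xkpq dgou ytd jwje bwb
Hunk 5: at line 2 remove [udzba,xkpq] add [mlcwt] -> 8 lines: ckfa cpam szl mlcwt dgou ytd jwje bwb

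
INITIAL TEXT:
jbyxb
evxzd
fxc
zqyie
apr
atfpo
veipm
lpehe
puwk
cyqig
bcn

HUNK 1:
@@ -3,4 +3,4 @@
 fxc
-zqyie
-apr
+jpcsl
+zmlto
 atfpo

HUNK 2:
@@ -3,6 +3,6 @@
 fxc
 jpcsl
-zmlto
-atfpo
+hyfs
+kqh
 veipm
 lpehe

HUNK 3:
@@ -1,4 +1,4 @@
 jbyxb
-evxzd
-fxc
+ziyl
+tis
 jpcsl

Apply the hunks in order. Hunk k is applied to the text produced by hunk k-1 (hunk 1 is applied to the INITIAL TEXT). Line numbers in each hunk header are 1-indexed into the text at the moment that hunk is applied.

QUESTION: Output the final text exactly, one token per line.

Answer: jbyxb
ziyl
tis
jpcsl
hyfs
kqh
veipm
lpehe
puwk
cyqig
bcn

Derivation:
Hunk 1: at line 3 remove [zqyie,apr] add [jpcsl,zmlto] -> 11 lines: jbyxb evxzd fxc jpcsl zmlto atfpo veipm lpehe puwk cyqig bcn
Hunk 2: at line 3 remove [zmlto,atfpo] add [hyfs,kqh] -> 11 lines: jbyxb evxzd fxc jpcsl hyfs kqh veipm lpehe puwk cyqig bcn
Hunk 3: at line 1 remove [evxzd,fxc] add [ziyl,tis] -> 11 lines: jbyxb ziyl tis jpcsl hyfs kqh veipm lpehe puwk cyqig bcn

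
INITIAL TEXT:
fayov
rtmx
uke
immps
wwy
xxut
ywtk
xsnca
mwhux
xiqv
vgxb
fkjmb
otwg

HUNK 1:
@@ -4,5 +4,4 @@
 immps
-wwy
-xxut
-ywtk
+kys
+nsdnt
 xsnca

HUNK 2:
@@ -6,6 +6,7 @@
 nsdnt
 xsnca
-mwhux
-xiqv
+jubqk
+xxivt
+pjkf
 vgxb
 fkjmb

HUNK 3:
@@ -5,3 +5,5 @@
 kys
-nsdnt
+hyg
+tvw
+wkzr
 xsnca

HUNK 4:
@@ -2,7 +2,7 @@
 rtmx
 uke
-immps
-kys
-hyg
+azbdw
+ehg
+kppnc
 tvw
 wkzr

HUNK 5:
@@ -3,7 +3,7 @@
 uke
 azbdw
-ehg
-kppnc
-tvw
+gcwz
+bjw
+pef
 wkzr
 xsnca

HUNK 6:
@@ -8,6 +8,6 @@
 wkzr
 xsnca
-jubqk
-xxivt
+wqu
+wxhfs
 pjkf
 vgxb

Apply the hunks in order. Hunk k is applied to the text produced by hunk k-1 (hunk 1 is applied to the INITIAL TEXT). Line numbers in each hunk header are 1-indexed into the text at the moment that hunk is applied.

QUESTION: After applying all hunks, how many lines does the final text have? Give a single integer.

Hunk 1: at line 4 remove [wwy,xxut,ywtk] add [kys,nsdnt] -> 12 lines: fayov rtmx uke immps kys nsdnt xsnca mwhux xiqv vgxb fkjmb otwg
Hunk 2: at line 6 remove [mwhux,xiqv] add [jubqk,xxivt,pjkf] -> 13 lines: fayov rtmx uke immps kys nsdnt xsnca jubqk xxivt pjkf vgxb fkjmb otwg
Hunk 3: at line 5 remove [nsdnt] add [hyg,tvw,wkzr] -> 15 lines: fayov rtmx uke immps kys hyg tvw wkzr xsnca jubqk xxivt pjkf vgxb fkjmb otwg
Hunk 4: at line 2 remove [immps,kys,hyg] add [azbdw,ehg,kppnc] -> 15 lines: fayov rtmx uke azbdw ehg kppnc tvw wkzr xsnca jubqk xxivt pjkf vgxb fkjmb otwg
Hunk 5: at line 3 remove [ehg,kppnc,tvw] add [gcwz,bjw,pef] -> 15 lines: fayov rtmx uke azbdw gcwz bjw pef wkzr xsnca jubqk xxivt pjkf vgxb fkjmb otwg
Hunk 6: at line 8 remove [jubqk,xxivt] add [wqu,wxhfs] -> 15 lines: fayov rtmx uke azbdw gcwz bjw pef wkzr xsnca wqu wxhfs pjkf vgxb fkjmb otwg
Final line count: 15

Answer: 15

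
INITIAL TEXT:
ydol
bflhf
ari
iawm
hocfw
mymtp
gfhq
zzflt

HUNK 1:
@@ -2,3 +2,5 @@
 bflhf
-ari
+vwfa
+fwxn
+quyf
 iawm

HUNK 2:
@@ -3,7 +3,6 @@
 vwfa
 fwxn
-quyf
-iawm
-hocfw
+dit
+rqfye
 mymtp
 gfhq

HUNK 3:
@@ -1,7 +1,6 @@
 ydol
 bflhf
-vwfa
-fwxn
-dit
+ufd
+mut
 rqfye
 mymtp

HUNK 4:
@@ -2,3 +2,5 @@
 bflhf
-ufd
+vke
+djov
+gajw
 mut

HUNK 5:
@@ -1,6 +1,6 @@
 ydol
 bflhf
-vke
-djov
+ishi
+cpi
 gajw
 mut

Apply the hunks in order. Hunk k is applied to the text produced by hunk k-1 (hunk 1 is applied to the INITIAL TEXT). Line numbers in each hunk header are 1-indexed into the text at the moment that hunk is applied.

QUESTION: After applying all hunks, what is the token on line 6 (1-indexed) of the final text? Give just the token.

Hunk 1: at line 2 remove [ari] add [vwfa,fwxn,quyf] -> 10 lines: ydol bflhf vwfa fwxn quyf iawm hocfw mymtp gfhq zzflt
Hunk 2: at line 3 remove [quyf,iawm,hocfw] add [dit,rqfye] -> 9 lines: ydol bflhf vwfa fwxn dit rqfye mymtp gfhq zzflt
Hunk 3: at line 1 remove [vwfa,fwxn,dit] add [ufd,mut] -> 8 lines: ydol bflhf ufd mut rqfye mymtp gfhq zzflt
Hunk 4: at line 2 remove [ufd] add [vke,djov,gajw] -> 10 lines: ydol bflhf vke djov gajw mut rqfye mymtp gfhq zzflt
Hunk 5: at line 1 remove [vke,djov] add [ishi,cpi] -> 10 lines: ydol bflhf ishi cpi gajw mut rqfye mymtp gfhq zzflt
Final line 6: mut

Answer: mut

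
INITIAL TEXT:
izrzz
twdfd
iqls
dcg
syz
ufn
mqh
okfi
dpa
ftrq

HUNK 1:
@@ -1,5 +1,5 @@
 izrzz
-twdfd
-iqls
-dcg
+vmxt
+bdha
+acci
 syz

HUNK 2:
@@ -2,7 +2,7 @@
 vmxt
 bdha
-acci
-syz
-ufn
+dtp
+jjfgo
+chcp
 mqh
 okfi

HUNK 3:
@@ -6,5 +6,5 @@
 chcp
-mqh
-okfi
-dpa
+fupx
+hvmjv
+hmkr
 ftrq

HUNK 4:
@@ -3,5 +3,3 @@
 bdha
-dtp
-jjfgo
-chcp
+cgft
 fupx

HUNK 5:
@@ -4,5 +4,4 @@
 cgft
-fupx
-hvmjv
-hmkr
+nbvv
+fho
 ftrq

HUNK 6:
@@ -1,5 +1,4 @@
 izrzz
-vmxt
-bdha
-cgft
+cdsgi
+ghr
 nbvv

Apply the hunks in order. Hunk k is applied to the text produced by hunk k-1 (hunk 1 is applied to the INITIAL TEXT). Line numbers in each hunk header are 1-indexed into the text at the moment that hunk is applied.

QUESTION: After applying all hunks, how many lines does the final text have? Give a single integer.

Hunk 1: at line 1 remove [twdfd,iqls,dcg] add [vmxt,bdha,acci] -> 10 lines: izrzz vmxt bdha acci syz ufn mqh okfi dpa ftrq
Hunk 2: at line 2 remove [acci,syz,ufn] add [dtp,jjfgo,chcp] -> 10 lines: izrzz vmxt bdha dtp jjfgo chcp mqh okfi dpa ftrq
Hunk 3: at line 6 remove [mqh,okfi,dpa] add [fupx,hvmjv,hmkr] -> 10 lines: izrzz vmxt bdha dtp jjfgo chcp fupx hvmjv hmkr ftrq
Hunk 4: at line 3 remove [dtp,jjfgo,chcp] add [cgft] -> 8 lines: izrzz vmxt bdha cgft fupx hvmjv hmkr ftrq
Hunk 5: at line 4 remove [fupx,hvmjv,hmkr] add [nbvv,fho] -> 7 lines: izrzz vmxt bdha cgft nbvv fho ftrq
Hunk 6: at line 1 remove [vmxt,bdha,cgft] add [cdsgi,ghr] -> 6 lines: izrzz cdsgi ghr nbvv fho ftrq
Final line count: 6

Answer: 6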